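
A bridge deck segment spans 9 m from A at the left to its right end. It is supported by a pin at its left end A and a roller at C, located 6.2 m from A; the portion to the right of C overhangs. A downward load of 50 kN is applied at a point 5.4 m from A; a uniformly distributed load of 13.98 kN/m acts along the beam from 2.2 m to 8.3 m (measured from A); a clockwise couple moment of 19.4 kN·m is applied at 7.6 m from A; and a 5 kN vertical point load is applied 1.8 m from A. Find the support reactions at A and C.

Resultant of the distributed load: 13.98 × 6.1 = 85.278 kN at 5.25 m from A.
Taking moments about A: C_y·6.2 − 50·5.4 − (13.98·6.1)·5.25 − 19.4 − 5·1.8 = 0 → C_y = 746.1095/6.2 = 120.34 ≈ 120.3 kN.
ΣF_y = 0: A_y + 120.34 − 50 − 13.98·6.1 − 5 = 0 → A_y = 19.94 kN.
ΣF_x = 0: no horizontal applied forces, so A_x = 0.

A_x = 0, A_y = 19.94 kN, C_y = 120.3 kN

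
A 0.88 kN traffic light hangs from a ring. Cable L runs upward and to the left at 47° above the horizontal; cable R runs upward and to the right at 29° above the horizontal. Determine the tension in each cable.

T_L = 0.7932 kN, T_R = 0.6185 kN

ΣF_x = 0: −T_L·cos47° + T_R·cos29° = 0 → T_R = 0.779766·T_L.
ΣF_y = 0: T_L·sin47° + T_R·sin29° = 0.88.
Substitute: T_L·(0.731354 + 0.779766·0.48481) = 0.88 → T_L = 0.793227 ≈ 0.7932 kN.
Then T_R = 0.779766 × 0.793227 = 0.6185 kN.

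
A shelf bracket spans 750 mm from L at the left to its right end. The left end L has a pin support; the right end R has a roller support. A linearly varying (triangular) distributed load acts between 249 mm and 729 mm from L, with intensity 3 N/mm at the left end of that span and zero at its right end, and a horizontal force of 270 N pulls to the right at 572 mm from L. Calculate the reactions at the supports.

L_x = -270.0 N, L_y = 327.4 N, R_y = 392.6 N

Resultant of the triangular load: ½ × 3 × 480 = 720 N, acting at 409 mm from L (one-third of the span from the peak).
Taking moments about L: R_y·750 − (½·3·480)·409 = 0 → R_y = 294480/750 = 392.64 ≈ 392.6 N.
ΣF_y = 0: L_y + 392.64 − ½·3·480 = 0 → L_y = 327.4 N.
ΣF_x = 0: L_x + 270 = 0 → L_x = -270.0 N.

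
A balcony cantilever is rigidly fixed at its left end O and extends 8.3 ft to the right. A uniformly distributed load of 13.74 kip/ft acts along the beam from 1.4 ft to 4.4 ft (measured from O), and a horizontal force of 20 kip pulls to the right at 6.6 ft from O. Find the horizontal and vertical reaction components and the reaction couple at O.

Resultant of the distributed load: 13.74 × 3 = 41.22 kip at 2.9 ft from O.
ΣF_x = 0: O_x + 20 = 0 → O_x = -20.00 kip.
ΣF_y = 0: O_y − 13.74·3 = 0 → O_y = 41.22 kip.
ΣM about O: M_O − (13.74·3)·2.9 = 0 → M_O = 119.5 kip·ft.

O_x = -20.00 kip, O_y = 41.22 kip, M_O = 119.5 kip·ft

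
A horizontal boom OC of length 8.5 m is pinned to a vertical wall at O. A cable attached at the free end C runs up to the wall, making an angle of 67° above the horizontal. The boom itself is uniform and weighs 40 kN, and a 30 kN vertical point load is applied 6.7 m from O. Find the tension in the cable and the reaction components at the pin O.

T = 47.42 kN, O_x = 18.53 kN, O_y = 26.35 kN

ΣM about O: T·sin67°·8.5 − 40·4.25 − 30·6.7 = 0 → T = 371/(8.5·0.920505) = 47.4164 ≈ 47.42 kN.
ΣF_x = 0: O_x − T·cos67° = 0 → O_x = 47.4164 × 0.390731 = 18.53 kN.
ΣF_y = 0: O_y + T·sin67° − 40 − 30 = 0 → O_y = 70 − 47.4164 × 0.920505 = 26.35 kN.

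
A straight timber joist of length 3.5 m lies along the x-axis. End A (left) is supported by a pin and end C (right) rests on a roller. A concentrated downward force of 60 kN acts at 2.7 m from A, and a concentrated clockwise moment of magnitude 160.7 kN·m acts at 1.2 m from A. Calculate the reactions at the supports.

Taking moments about A: C_y·3.5 − 60·2.7 − 160.7 = 0 → C_y = 322.7/3.5 = 92.20 kN.
ΣF_y = 0: A_y + 92.2 − 60 = 0 → A_y = -32.20 kN.
ΣF_x = 0: no horizontal applied forces, so A_x = 0.

A_x = 0, A_y = -32.20 kN, C_y = 92.20 kN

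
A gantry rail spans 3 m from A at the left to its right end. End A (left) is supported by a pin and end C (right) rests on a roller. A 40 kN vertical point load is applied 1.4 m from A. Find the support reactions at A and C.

A_x = 0, A_y = 21.33 kN, C_y = 18.67 kN

Moments about A: C_y·3 − 40·1.4 = 0 → C_y = 56/3 = 18.6667 ≈ 18.67 kN.
ΣF_y = 0: A_y + 18.6667 − 40 = 0 → A_y = 21.33 kN.
ΣF_x = 0: no horizontal applied forces, so A_x = 0.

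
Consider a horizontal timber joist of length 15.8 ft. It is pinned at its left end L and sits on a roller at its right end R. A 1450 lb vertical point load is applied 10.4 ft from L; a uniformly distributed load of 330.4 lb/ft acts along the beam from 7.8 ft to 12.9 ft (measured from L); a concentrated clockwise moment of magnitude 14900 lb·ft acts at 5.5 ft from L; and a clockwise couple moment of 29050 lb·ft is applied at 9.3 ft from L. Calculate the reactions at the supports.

L_x = 0, L_y = -1705 lb, R_y = 4840 lb

Resultant of the distributed load: 330.4 × 5.1 = 1685.04 lb at 10.35 ft from L.
Moments about L: R_y·15.8 − 1450·10.4 − (330.4·5.1)·10.35 − 14900 − 29050 = 0 → R_y = 76470.164/15.8 = 4839.88 ≈ 4840 lb.
ΣF_y = 0: L_y + 4839.88 − 1450 − 330.4·5.1 = 0 → L_y = -1705 lb.
ΣF_x = 0: no horizontal applied forces, so L_x = 0.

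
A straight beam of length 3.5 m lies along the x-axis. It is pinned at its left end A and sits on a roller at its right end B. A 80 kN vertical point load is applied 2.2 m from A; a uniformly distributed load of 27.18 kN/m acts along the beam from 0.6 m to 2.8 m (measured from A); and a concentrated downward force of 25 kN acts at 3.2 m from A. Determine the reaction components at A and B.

A_x = 0, A_y = 62.61 kN, B_y = 102.2 kN

Resultant of the distributed load: 27.18 × 2.2 = 59.796 kN at 1.7 m from A.
Taking moments about A: B_y·3.5 − 80·2.2 − (27.18·2.2)·1.7 − 25·3.2 = 0 → B_y = 357.6532/3.5 = 102.187 ≈ 102.2 kN.
ΣF_y = 0: A_y + 102.187 − 80 − 27.18·2.2 − 25 = 0 → A_y = 62.61 kN.
ΣF_x = 0: no horizontal applied forces, so A_x = 0.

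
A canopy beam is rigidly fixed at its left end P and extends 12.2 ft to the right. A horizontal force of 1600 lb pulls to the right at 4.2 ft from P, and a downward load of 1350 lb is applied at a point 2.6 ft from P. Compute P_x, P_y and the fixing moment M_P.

ΣF_x = 0: P_x + 1600 = 0 → P_x = -1600 lb.
ΣF_y = 0: P_y − 1350 = 0 → P_y = 1350 lb.
ΣM about P: M_P − 1350·2.6 = 0 → M_P = 3510 lb·ft.

P_x = -1600 lb, P_y = 1350 lb, M_P = 3510 lb·ft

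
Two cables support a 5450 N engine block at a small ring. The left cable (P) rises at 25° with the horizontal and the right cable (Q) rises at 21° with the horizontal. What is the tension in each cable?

ΣF_x = 0: −T_P·cos25° + T_Q·cos21° = 0 → T_Q = 0.970787·T_P.
ΣF_y = 0: T_P·sin25° + T_Q·sin21° = 5450.
Substitute: T_P·(0.422618 + 0.970787·0.358368) = 5450 → T_P = 7073.17 ≈ 7073 N.
Then T_Q = 0.970787 × 7073.17 = 6867 N.

T_P = 7073 N, T_Q = 6867 N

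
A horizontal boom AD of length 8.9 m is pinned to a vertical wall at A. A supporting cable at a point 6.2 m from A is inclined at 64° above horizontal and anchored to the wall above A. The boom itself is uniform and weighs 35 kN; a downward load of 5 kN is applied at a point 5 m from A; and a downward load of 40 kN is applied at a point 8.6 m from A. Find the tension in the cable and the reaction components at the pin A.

ΣM about A: T·sin64°·6.2 − 35·4.45 − 5·5 − 40·8.6 = 0 → T = 524.75/(6.2·0.898794) = 94.1674 ≈ 94.17 kN.
ΣF_x = 0: A_x − T·cos64° = 0 → A_x = 94.1674 × 0.438371 = 41.28 kN.
ΣF_y = 0: A_y + T·sin64° − 35 − 5 − 40 = 0 → A_y = 80 − 94.1674 × 0.898794 = -4.637 kN.

T = 94.17 kN, A_x = 41.28 kN, A_y = -4.637 kN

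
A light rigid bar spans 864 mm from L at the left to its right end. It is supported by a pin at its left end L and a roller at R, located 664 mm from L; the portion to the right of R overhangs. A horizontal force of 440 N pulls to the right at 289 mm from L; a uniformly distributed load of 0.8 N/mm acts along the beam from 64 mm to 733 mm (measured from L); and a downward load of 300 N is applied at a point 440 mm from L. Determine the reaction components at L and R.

Resultant of the distributed load: 0.8 × 669 = 535.2 N at 398.5 mm from L.
ΣM about L: R_y·664 − (0.8·669)·398.5 − 300·440 = 0 → R_y = 345277.2/664 = 519.996 ≈ 520.0 N.
ΣF_y = 0: L_y + 519.996 − 0.8·669 − 300 = 0 → L_y = 315.2 N.
ΣF_x = 0: L_x + 440 = 0 → L_x = -440.0 N.

L_x = -440.0 N, L_y = 315.2 N, R_y = 520.0 N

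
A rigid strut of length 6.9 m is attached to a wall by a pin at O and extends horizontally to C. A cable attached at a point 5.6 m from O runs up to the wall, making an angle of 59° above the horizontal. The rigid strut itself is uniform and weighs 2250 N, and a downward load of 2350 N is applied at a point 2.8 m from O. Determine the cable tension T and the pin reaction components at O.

T = 2988 N, O_x = 1539 N, O_y = 2039 N

ΣM about O: T·sin59°·5.6 − 2250·3.45 − 2350·2.8 = 0 → T = 14342.5/(5.6·0.857167) = 2987.94 ≈ 2988 N.
ΣF_x = 0: O_x − T·cos59° = 0 → O_x = 2987.94 × 0.515038 = 1539 N.
ΣF_y = 0: O_y + T·sin59° − 2250 − 2350 = 0 → O_y = 4600 − 2987.94 × 0.857167 = 2039 N.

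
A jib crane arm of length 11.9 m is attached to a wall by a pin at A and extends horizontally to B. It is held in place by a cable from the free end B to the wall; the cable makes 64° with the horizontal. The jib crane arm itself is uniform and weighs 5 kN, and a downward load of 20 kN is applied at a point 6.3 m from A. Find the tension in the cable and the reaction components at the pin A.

ΣM about A: T·sin64°·11.9 − 5·5.95 − 20·6.3 = 0 → T = 155.75/(11.9·0.898794) = 14.562 ≈ 14.56 kN.
ΣF_x = 0: A_x − T·cos64° = 0 → A_x = 14.562 × 0.438371 = 6.384 kN.
ΣF_y = 0: A_y + T·sin64° − 5 − 20 = 0 → A_y = 25 − 14.562 × 0.898794 = 11.91 kN.

T = 14.56 kN, A_x = 6.384 kN, A_y = 11.91 kN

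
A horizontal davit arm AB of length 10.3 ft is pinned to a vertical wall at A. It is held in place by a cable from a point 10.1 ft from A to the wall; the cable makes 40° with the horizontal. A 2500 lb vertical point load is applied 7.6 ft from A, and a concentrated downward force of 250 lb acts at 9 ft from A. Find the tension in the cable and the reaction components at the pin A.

ΣM about A: T·sin40°·10.1 − 2500·7.6 − 250·9 = 0 → T = 21250/(10.1·0.642788) = 3273.18 ≈ 3273 lb.
ΣF_x = 0: A_x − T·cos40° = 0 → A_x = 3273.18 × 0.766044 = 2507 lb.
ΣF_y = 0: A_y + T·sin40° − 2500 − 250 = 0 → A_y = 2750 − 3273.18 × 0.642788 = 646.0 lb.

T = 3273 lb, A_x = 2507 lb, A_y = 646.0 lb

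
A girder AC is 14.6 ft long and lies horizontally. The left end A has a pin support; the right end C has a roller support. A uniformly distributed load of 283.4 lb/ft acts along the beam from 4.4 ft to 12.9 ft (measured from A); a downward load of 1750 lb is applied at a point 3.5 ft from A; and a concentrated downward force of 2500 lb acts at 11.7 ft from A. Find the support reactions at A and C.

Resultant of the distributed load: 283.4 × 8.5 = 2408.9 lb at 8.65 ft from A.
ΣM about A: C_y·14.6 − (283.4·8.5)·8.65 − 1750·3.5 − 2500·11.7 = 0 → C_y = 56211.985/14.6 = 3850.14 ≈ 3850 lb.
ΣF_y = 0: A_y + 3850.14 − 283.4·8.5 − 1750 − 2500 = 0 → A_y = 2809 lb.
ΣF_x = 0: no horizontal applied forces, so A_x = 0.

A_x = 0, A_y = 2809 lb, C_y = 3850 lb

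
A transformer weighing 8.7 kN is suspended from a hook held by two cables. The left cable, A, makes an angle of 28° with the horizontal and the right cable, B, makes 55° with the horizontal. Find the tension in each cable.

ΣF_x = 0: −T_A·cos28° + T_B·cos55° = 0 → T_B = 1.53937·T_A.
ΣF_y = 0: T_A·sin28° + T_B·sin55° = 8.7.
Substitute: T_A·(0.469472 + 1.53937·0.819152) = 8.7 → T_A = 5.02759 ≈ 5.028 kN.
Then T_B = 1.53937 × 5.02759 = 7.739 kN.

T_A = 5.028 kN, T_B = 7.739 kN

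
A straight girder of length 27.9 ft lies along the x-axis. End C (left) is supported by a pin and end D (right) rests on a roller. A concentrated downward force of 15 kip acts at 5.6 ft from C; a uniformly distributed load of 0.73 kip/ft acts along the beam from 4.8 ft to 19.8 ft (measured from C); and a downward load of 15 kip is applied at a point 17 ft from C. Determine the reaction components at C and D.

Resultant of the distributed load: 0.73 × 15 = 10.95 kip at 12.3 ft from C.
Taking moments about C: D_y·27.9 − 15·5.6 − (0.73·15)·12.3 − 15·17 = 0 → D_y = 473.685/27.9 = 16.978 ≈ 16.98 kip.
ΣF_y = 0: C_y + 16.978 − 15 − 0.73·15 − 15 = 0 → C_y = 23.97 kip.
ΣF_x = 0: no horizontal applied forces, so C_x = 0.

C_x = 0, C_y = 23.97 kip, D_y = 16.98 kip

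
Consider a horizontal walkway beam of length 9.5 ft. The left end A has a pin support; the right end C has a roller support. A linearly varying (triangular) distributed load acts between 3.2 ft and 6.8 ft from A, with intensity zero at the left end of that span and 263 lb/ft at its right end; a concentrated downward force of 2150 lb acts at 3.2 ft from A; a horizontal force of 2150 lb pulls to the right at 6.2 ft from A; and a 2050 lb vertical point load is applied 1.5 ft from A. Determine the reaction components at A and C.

Resultant of the triangular load: ½ × 263 × 3.6 = 473.4 lb, acting at 5.6 ft from A (one-third of the span from the peak).
Taking moments about A: C_y·9.5 − (½·263·3.6)·5.6 − 2150·3.2 − 2050·1.5 = 0 → C_y = 12606.04/9.5 = 1326.95 ≈ 1327 lb.
ΣF_y = 0: A_y + 1326.95 − ½·263·3.6 − 2150 − 2050 = 0 → A_y = 3346 lb.
ΣF_x = 0: A_x + 2150 = 0 → A_x = -2150 lb.

A_x = -2150 lb, A_y = 3346 lb, C_y = 1327 lb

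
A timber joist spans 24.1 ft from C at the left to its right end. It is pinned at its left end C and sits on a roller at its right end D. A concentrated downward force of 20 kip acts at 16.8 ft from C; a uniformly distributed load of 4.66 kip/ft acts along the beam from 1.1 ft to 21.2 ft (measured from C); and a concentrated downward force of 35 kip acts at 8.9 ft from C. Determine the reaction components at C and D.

Resultant of the distributed load: 4.66 × 20.1 = 93.666 kip at 11.15 ft from C.
Moments about C: D_y·24.1 − 20·16.8 − (4.66·20.1)·11.15 − 35·8.9 = 0 → D_y = 1691.8759/24.1 = 70.2023 ≈ 70.20 kip.
ΣF_y = 0: C_y + 70.2023 − 20 − 4.66·20.1 − 35 = 0 → C_y = 78.46 kip.
ΣF_x = 0: no horizontal applied forces, so C_x = 0.

C_x = 0, C_y = 78.46 kip, D_y = 70.20 kip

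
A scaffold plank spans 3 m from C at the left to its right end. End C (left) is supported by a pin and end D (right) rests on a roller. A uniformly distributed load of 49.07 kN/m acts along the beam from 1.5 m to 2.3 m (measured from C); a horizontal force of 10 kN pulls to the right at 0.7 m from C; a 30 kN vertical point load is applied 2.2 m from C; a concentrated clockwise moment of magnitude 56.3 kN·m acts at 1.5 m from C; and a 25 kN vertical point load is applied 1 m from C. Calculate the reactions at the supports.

Resultant of the distributed load: 49.07 × 0.8 = 39.256 kN at 1.9 m from C.
Moments about C: D_y·3 − (49.07·0.8)·1.9 − 30·2.2 − 56.3 − 25·1 = 0 → D_y = 221.8864/3 = 73.9621 ≈ 73.96 kN.
ΣF_y = 0: C_y + 73.9621 − 49.07·0.8 − 30 − 25 = 0 → C_y = 20.29 kN.
ΣF_x = 0: C_x + 10 = 0 → C_x = -10.00 kN.

C_x = -10.00 kN, C_y = 20.29 kN, D_y = 73.96 kN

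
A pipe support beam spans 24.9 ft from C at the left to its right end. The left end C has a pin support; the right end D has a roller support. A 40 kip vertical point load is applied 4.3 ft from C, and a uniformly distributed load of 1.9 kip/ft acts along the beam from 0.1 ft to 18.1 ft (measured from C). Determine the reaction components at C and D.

Resultant of the distributed load: 1.9 × 18 = 34.2 kip at 9.1 ft from C.
ΣM about C: D_y·24.9 − 40·4.3 − (1.9·18)·9.1 = 0 → D_y = 483.22/24.9 = 19.4064 ≈ 19.41 kip.
ΣF_y = 0: C_y + 19.4064 − 40 − 1.9·18 = 0 → C_y = 54.79 kip.
ΣF_x = 0: no horizontal applied forces, so C_x = 0.

C_x = 0, C_y = 54.79 kip, D_y = 19.41 kip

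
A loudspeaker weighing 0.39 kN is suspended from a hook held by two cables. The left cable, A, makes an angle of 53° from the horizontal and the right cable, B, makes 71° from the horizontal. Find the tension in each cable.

ΣF_x = 0: −T_A·cos53° + T_B·cos71° = 0 → T_B = 1.84851·T_A.
ΣF_y = 0: T_A·sin53° + T_B·sin71° = 0.39.
Substitute: T_A·(0.798636 + 1.84851·0.945519) = 0.39 → T_A = 0.153155 ≈ 0.1532 kN.
Then T_B = 1.84851 × 0.153155 = 0.2831 kN.

T_A = 0.1532 kN, T_B = 0.2831 kN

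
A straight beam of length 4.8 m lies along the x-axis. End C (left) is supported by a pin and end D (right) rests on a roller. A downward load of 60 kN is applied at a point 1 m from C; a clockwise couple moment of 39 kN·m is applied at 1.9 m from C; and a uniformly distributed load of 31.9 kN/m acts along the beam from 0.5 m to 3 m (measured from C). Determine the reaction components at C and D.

Resultant of the distributed load: 31.9 × 2.5 = 79.75 kN at 1.75 m from C.
Moments about C: D_y·4.8 − 60·1 − 39 − (31.9·2.5)·1.75 = 0 → D_y = 238.5625/4.8 = 49.7005 ≈ 49.70 kN.
ΣF_y = 0: C_y + 49.7005 − 60 − 31.9·2.5 = 0 → C_y = 90.05 kN.
ΣF_x = 0: no horizontal applied forces, so C_x = 0.

C_x = 0, C_y = 90.05 kN, D_y = 49.70 kN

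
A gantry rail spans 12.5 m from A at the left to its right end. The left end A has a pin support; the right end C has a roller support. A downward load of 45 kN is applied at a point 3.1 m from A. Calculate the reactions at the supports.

ΣM about A: C_y·12.5 − 45·3.1 = 0 → C_y = 139.5/12.5 = 11.16 kN.
ΣF_y = 0: A_y + 11.16 − 45 = 0 → A_y = 33.84 kN.
ΣF_x = 0: no horizontal applied forces, so A_x = 0.

A_x = 0, A_y = 33.84 kN, C_y = 11.16 kN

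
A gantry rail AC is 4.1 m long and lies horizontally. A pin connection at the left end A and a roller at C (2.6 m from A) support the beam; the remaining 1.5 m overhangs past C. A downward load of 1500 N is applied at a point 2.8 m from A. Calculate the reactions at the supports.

ΣM about A: C_y·2.6 − 1500·2.8 = 0 → C_y = 4200/2.6 = 1615.38 ≈ 1615 N.
ΣF_y = 0: A_y + 1615.38 − 1500 = 0 → A_y = -115.4 N.
ΣF_x = 0: no horizontal applied forces, so A_x = 0.

A_x = 0, A_y = -115.4 N, C_y = 1615 N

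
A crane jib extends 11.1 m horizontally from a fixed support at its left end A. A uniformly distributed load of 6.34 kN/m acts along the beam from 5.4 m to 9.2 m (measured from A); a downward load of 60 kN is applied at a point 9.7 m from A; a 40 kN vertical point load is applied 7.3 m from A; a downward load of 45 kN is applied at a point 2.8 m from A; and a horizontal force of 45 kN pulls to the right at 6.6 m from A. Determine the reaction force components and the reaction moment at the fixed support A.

Resultant of the distributed load: 6.34 × 3.8 = 24.092 kN at 7.3 m from A.
ΣF_x = 0: A_x + 45 = 0 → A_x = -45.00 kN.
ΣF_y = 0: A_y − 6.34·3.8 − 60 − 40 − 45 = 0 → A_y = 169.1 kN.
ΣM about A: M_A − (6.34·3.8)·7.3 − 60·9.7 − 40·7.3 − 45·2.8 = 0 → M_A = 1176 kN·m.

A_x = -45.00 kN, A_y = 169.1 kN, M_A = 1176 kN·m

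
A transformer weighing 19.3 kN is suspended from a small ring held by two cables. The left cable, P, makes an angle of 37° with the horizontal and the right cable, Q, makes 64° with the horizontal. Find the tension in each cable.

T_P = 8.619 kN, T_Q = 15.70 kN

ΣF_x = 0: −T_P·cos37° + T_Q·cos64° = 0 → T_Q = 1.82182·T_P.
ΣF_y = 0: T_P·sin37° + T_Q·sin64° = 19.3.
Substitute: T_P·(0.601815 + 1.82182·0.898794) = 19.3 → T_P = 8.61893 ≈ 8.619 kN.
Then T_Q = 1.82182 × 8.61893 = 15.70 kN.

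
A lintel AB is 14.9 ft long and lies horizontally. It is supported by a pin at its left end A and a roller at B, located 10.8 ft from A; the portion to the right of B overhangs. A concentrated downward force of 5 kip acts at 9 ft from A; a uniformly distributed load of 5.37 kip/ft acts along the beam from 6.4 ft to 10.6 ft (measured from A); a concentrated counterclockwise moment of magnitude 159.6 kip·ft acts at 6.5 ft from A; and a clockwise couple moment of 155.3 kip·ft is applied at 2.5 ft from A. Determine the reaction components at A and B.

A_x = 0, A_y = 6.035 kip, B_y = 21.52 kip

Resultant of the distributed load: 5.37 × 4.2 = 22.554 kip at 8.5 ft from A.
Moments about A: B_y·10.8 − 5·9 − (5.37·4.2)·8.5 + 159.6 − 155.3 = 0 → B_y = 232.409/10.8 = 21.5194 ≈ 21.52 kip.
ΣF_y = 0: A_y + 21.5194 − 5 − 5.37·4.2 = 0 → A_y = 6.035 kip.
ΣF_x = 0: no horizontal applied forces, so A_x = 0.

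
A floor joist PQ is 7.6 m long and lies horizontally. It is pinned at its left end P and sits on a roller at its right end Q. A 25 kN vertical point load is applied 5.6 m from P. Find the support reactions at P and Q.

ΣM about P: Q_y·7.6 − 25·5.6 = 0 → Q_y = 140/7.6 = 18.4211 ≈ 18.42 kN.
ΣF_y = 0: P_y + 18.4211 − 25 = 0 → P_y = 6.579 kN.
ΣF_x = 0: no horizontal applied forces, so P_x = 0.

P_x = 0, P_y = 6.579 kN, Q_y = 18.42 kN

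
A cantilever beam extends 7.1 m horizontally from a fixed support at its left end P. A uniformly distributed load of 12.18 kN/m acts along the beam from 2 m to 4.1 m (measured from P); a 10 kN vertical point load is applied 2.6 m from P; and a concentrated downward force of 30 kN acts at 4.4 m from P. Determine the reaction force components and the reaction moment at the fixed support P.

Resultant of the distributed load: 12.18 × 2.1 = 25.578 kN at 3.05 m from P.
ΣF_x = 0: P_x = 0.
ΣF_y = 0: P_y − 12.18·2.1 − 10 − 30 = 0 → P_y = 65.58 kN.
ΣM about P: M_P − (12.18·2.1)·3.05 − 10·2.6 − 30·4.4 = 0 → M_P = 236.0 kN·m.

P_x = 0, P_y = 65.58 kN, M_P = 236.0 kN·m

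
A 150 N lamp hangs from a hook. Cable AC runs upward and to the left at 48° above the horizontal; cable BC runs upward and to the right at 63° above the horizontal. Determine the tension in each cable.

ΣF_x = 0: −T_AC·cos48° + T_BC·cos63° = 0 → T_BC = 1.47389·T_AC.
ΣF_y = 0: T_AC·sin48° + T_BC·sin63° = 150.
Substitute: T_AC·(0.743145 + 1.47389·0.891007) = 150 → T_AC = 72.9433 ≈ 72.94 N.
Then T_BC = 1.47389 × 72.9433 = 107.5 N.

T_AC = 72.94 N, T_BC = 107.5 N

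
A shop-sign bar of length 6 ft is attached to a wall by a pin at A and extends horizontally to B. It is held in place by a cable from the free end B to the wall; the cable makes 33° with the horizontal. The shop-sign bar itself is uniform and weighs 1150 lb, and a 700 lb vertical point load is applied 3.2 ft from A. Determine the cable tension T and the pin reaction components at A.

T = 1741 lb, A_x = 1460 lb, A_y = 901.7 lb

ΣM about A: T·sin33°·6 − 1150·3 − 700·3.2 = 0 → T = 5690/(6·0.544639) = 1741.21 ≈ 1741 lb.
ΣF_x = 0: A_x − T·cos33° = 0 → A_x = 1741.21 × 0.838671 = 1460 lb.
ΣF_y = 0: A_y + T·sin33° − 1150 − 700 = 0 → A_y = 1850 − 1741.21 × 0.544639 = 901.7 lb.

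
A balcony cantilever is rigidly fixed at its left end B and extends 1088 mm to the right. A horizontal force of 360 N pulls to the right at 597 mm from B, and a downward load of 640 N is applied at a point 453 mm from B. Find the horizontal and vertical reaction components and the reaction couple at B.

ΣF_x = 0: B_x + 360 = 0 → B_x = -360.0 N.
ΣF_y = 0: B_y − 640 = 0 → B_y = 640.0 N.
ΣM about B: M_B − 640·453 = 0 → M_B = 289900 N·mm.

B_x = -360.0 N, B_y = 640.0 N, M_B = 289900 N·mm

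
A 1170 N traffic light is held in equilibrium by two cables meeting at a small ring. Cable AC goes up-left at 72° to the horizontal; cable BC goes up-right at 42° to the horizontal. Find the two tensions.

T_AC = 951.8 N, T_BC = 395.8 N

ΣF_x = 0: −T_AC·cos72° + T_BC·cos42° = 0 → T_BC = 0.415823·T_AC.
ΣF_y = 0: T_AC·sin72° + T_BC·sin42° = 1170.
Substitute: T_AC·(0.951057 + 0.415823·0.669131) = 1170 → T_AC = 951.763 ≈ 951.8 N.
Then T_BC = 0.415823 × 951.763 = 395.8 N.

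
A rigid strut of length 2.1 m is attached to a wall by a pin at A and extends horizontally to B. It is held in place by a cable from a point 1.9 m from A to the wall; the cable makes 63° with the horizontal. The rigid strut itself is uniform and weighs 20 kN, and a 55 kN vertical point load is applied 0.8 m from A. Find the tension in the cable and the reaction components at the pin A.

ΣM about A: T·sin63°·1.9 − 20·1.05 − 55·0.8 = 0 → T = 65/(1.9·0.891007) = 38.3954 ≈ 38.40 kN.
ΣF_x = 0: A_x − T·cos63° = 0 → A_x = 38.3954 × 0.45399 = 17.43 kN.
ΣF_y = 0: A_y + T·sin63° − 20 − 55 = 0 → A_y = 75 − 38.3954 × 0.891007 = 40.79 kN.

T = 38.40 kN, A_x = 17.43 kN, A_y = 40.79 kN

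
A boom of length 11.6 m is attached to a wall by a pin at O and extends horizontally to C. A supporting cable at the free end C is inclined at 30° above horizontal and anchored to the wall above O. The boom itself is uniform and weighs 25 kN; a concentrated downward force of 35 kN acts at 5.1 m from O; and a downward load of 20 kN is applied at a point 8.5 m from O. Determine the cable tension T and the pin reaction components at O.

T = 85.09 kN, O_x = 73.69 kN, O_y = 37.46 kN

ΣM about O: T·sin30°·11.6 − 25·5.8 − 35·5.1 − 20·8.5 = 0 → T = 493.5/(11.6·0.5) = 85.0862 ≈ 85.09 kN.
ΣF_x = 0: O_x − T·cos30° = 0 → O_x = 85.0862 × 0.866025 = 73.69 kN.
ΣF_y = 0: O_y + T·sin30° − 25 − 35 − 20 = 0 → O_y = 80 − 85.0862 × 0.5 = 37.46 kN.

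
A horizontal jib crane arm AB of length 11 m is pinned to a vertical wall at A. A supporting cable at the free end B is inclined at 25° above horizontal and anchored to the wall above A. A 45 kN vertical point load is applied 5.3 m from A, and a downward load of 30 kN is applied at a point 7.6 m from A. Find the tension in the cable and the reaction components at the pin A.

ΣM about A: T·sin25°·11 − 45·5.3 − 30·7.6 = 0 → T = 466.5/(11·0.422618) = 100.349 ≈ 100.3 kN.
ΣF_x = 0: A_x − T·cos25° = 0 → A_x = 100.349 × 0.906308 = 90.95 kN.
ΣF_y = 0: A_y + T·sin25° − 45 − 30 = 0 → A_y = 75 − 100.349 × 0.422618 = 32.59 kN.

T = 100.3 kN, A_x = 90.95 kN, A_y = 32.59 kN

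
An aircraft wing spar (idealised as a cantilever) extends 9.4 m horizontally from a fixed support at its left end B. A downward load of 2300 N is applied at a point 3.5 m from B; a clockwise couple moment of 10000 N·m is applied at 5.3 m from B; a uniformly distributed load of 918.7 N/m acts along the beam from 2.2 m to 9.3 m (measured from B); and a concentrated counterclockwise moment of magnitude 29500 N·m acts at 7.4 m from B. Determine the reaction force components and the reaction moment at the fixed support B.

Resultant of the distributed load: 918.7 × 7.1 = 6522.77 N at 5.75 m from B.
ΣF_x = 0: B_x = 0.
ΣF_y = 0: B_y − 2300 − 918.7·7.1 = 0 → B_y = 8823 N.
ΣM about B: M_B − 2300·3.5 − 10000 − (918.7·7.1)·5.75 + 29500 = 0 → M_B = 26060 N·m.

B_x = 0, B_y = 8823 N, M_B = 26060 N·m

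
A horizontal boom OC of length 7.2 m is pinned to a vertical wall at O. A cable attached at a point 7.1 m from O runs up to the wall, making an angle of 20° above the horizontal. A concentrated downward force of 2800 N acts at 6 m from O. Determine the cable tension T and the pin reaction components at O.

T = 6918 N, O_x = 6501 N, O_y = 433.8 N

ΣM about O: T·sin20°·7.1 − 2800·6 = 0 → T = 16800/(7.1·0.34202) = 6918.3 ≈ 6918 N.
ΣF_x = 0: O_x − T·cos20° = 0 → O_x = 6918.3 × 0.939693 = 6501 N.
ΣF_y = 0: O_y + T·sin20° − 2800 = 0 → O_y = 2800 − 6918.3 × 0.34202 = 433.8 N.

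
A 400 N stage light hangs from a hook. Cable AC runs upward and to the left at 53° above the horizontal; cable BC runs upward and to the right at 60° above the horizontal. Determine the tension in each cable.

T_AC = 217.3 N, T_BC = 261.5 N

ΣF_x = 0: −T_AC·cos53° + T_BC·cos60° = 0 → T_BC = 1.20363·T_AC.
ΣF_y = 0: T_AC·sin53° + T_BC·sin60° = 400.
Substitute: T_AC·(0.798636 + 1.20363·0.866025) = 400 → T_AC = 217.272 ≈ 217.3 N.
Then T_BC = 1.20363 × 217.272 = 261.5 N.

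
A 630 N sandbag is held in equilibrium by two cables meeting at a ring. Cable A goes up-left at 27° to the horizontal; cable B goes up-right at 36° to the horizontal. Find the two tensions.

ΣF_x = 0: −T_A·cos27° + T_B·cos36° = 0 → T_B = 1.10134·T_A.
ΣF_y = 0: T_A·sin27° + T_B·sin36° = 630.
Substitute: T_A·(0.45399 + 1.10134·0.587785) = 630 → T_A = 572.03 ≈ 572.0 N.
Then T_B = 1.10134 × 572.03 = 630.0 N.

T_A = 572.0 N, T_B = 630.0 N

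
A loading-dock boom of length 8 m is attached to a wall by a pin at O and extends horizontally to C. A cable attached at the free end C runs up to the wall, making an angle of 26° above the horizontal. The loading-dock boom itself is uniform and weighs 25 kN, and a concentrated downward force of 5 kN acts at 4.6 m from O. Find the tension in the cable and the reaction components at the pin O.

ΣM about O: T·sin26°·8 − 25·4 − 5·4.6 = 0 → T = 123/(8·0.438371) = 35.073 ≈ 35.07 kN.
ΣF_x = 0: O_x − T·cos26° = 0 → O_x = 35.073 × 0.898794 = 31.52 kN.
ΣF_y = 0: O_y + T·sin26° − 25 − 5 = 0 → O_y = 30 − 35.073 × 0.438371 = 14.63 kN.

T = 35.07 kN, O_x = 31.52 kN, O_y = 14.63 kN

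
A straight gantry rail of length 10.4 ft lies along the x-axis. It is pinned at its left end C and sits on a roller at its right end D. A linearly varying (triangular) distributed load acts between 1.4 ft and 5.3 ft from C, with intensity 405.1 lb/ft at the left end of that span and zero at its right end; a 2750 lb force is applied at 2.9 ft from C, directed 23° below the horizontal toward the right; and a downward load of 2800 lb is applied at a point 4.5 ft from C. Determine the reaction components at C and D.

Resultant of the triangular load: ½ × 405.1 × 3.9 = 789.945 lb, acting at 2.7 ft from C (one-third of the span from the peak).
Moments about C: D_y·10.4 − (½·405.1·3.9)·2.7 − 2750·sin23°·2.9 − 2800·4.5 = 0 → D_y = 17848.9/10.4 = 1716.24 ≈ 1716 lb.
ΣF_y = 0: C_y + 1716.24 − ½·405.1·3.9 − 2750·sin23° − 2800 = 0 → C_y = 2948 lb.
ΣF_x = 0: C_x + 2750·cos23° = 0 → C_x = -2531 lb.

C_x = -2531 lb, C_y = 2948 lb, D_y = 1716 lb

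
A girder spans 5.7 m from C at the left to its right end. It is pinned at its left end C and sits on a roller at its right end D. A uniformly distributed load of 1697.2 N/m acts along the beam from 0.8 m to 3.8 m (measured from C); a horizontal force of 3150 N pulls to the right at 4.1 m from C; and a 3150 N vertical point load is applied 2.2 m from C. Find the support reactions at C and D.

C_x = -3150 N, C_y = 4971 N, D_y = 3270 N

Resultant of the distributed load: 1697.2 × 3 = 5091.6 N at 2.3 m from C.
ΣM about C: D_y·5.7 − (1697.2·3)·2.3 − 3150·2.2 = 0 → D_y = 18640.68/5.7 = 3270.29 ≈ 3270 N.
ΣF_y = 0: C_y + 3270.29 − 1697.2·3 − 3150 = 0 → C_y = 4971 N.
ΣF_x = 0: C_x + 3150 = 0 → C_x = -3150 N.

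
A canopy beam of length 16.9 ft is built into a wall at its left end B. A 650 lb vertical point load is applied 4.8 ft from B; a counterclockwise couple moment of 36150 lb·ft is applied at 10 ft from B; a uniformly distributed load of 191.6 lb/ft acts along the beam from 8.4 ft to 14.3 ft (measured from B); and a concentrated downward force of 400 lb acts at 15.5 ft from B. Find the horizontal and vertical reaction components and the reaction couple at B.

Resultant of the distributed load: 191.6 × 5.9 = 1130.44 lb at 11.35 ft from B.
ΣF_x = 0: B_x = 0.
ΣF_y = 0: B_y − 650 − 191.6·5.9 − 400 = 0 → B_y = 2180 lb.
ΣM about B: M_B − 650·4.8 + 36150 − (191.6·5.9)·11.35 − 400·15.5 = 0 → M_B = -14000 lb·ft.

B_x = 0, B_y = 2180 lb, M_B = -14000 lb·ft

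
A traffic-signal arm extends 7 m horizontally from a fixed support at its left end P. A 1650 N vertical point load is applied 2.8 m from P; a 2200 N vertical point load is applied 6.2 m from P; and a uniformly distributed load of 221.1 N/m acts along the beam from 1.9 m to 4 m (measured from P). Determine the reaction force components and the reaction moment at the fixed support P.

P_x = 0, P_y = 4314 N, M_P = 19630 N·m

Resultant of the distributed load: 221.1 × 2.1 = 464.31 N at 2.95 m from P.
ΣF_x = 0: P_x = 0.
ΣF_y = 0: P_y − 1650 − 2200 − 221.1·2.1 = 0 → P_y = 4314 N.
ΣM about P: M_P − 1650·2.8 − 2200·6.2 − (221.1·2.1)·2.95 = 0 → M_P = 19630 N·m.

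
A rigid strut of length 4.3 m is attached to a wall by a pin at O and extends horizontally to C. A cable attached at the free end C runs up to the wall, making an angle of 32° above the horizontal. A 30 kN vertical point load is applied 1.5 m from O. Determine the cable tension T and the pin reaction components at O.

T = 19.75 kN, O_x = 16.75 kN, O_y = 19.53 kN

ΣM about O: T·sin32°·4.3 − 30·1.5 = 0 → T = 45/(4.3·0.529919) = 19.7485 ≈ 19.75 kN.
ΣF_x = 0: O_x − T·cos32° = 0 → O_x = 19.7485 × 0.848048 = 16.75 kN.
ΣF_y = 0: O_y + T·sin32° − 30 = 0 → O_y = 30 − 19.7485 × 0.529919 = 19.53 kN.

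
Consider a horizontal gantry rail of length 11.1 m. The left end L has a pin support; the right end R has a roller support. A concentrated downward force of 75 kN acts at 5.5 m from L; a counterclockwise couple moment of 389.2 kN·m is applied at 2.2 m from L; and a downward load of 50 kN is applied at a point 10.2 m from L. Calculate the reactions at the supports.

Moments about L: R_y·11.1 − 75·5.5 + 389.2 − 50·10.2 = 0 → R_y = 533.3/11.1 = 48.045 ≈ 48.05 kN.
ΣF_y = 0: L_y + 48.045 − 75 − 50 = 0 → L_y = 76.95 kN.
ΣF_x = 0: no horizontal applied forces, so L_x = 0.

L_x = 0, L_y = 76.95 kN, R_y = 48.05 kN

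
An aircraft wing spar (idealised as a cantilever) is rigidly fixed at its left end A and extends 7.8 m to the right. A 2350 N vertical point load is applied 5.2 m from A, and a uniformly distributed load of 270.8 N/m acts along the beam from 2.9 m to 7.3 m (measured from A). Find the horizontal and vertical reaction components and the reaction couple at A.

A_x = 0, A_y = 3542 N, M_A = 18300 N·m

Resultant of the distributed load: 270.8 × 4.4 = 1191.52 N at 5.1 m from A.
ΣF_x = 0: A_x = 0.
ΣF_y = 0: A_y − 2350 − 270.8·4.4 = 0 → A_y = 3542 N.
ΣM about A: M_A − 2350·5.2 − (270.8·4.4)·5.1 = 0 → M_A = 18300 N·m.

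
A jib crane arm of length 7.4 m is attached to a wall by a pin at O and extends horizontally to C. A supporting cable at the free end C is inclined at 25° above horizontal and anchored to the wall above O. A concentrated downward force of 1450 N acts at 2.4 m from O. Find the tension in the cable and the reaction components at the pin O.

T = 1113 N, O_x = 1008 N, O_y = 979.7 N

ΣM about O: T·sin25°·7.4 − 1450·2.4 = 0 → T = 3480/(7.4·0.422618) = 1112.75 ≈ 1113 N.
ΣF_x = 0: O_x − T·cos25° = 0 → O_x = 1112.75 × 0.906308 = 1008 N.
ΣF_y = 0: O_y + T·sin25° − 1450 = 0 → O_y = 1450 − 1112.75 × 0.422618 = 979.7 N.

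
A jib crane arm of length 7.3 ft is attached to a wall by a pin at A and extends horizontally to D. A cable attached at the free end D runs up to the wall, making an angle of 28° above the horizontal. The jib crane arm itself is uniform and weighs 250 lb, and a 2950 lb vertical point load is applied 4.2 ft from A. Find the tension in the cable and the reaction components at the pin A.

T = 3882 lb, A_x = 3427 lb, A_y = 1378 lb

ΣM about A: T·sin28°·7.3 − 250·3.65 − 2950·4.2 = 0 → T = 13302.5/(7.3·0.469472) = 3881.51 ≈ 3882 lb.
ΣF_x = 0: A_x − T·cos28° = 0 → A_x = 3881.51 × 0.882948 = 3427 lb.
ΣF_y = 0: A_y + T·sin28° − 250 − 2950 = 0 → A_y = 3200 − 3881.51 × 0.469472 = 1378 lb.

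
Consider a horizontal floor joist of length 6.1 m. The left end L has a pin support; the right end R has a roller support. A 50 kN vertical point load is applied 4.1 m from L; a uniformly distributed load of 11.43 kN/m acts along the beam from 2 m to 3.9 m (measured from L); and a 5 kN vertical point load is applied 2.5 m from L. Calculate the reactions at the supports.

Resultant of the distributed load: 11.43 × 1.9 = 21.717 kN at 2.95 m from L.
Taking moments about L: R_y·6.1 − 50·4.1 − (11.43·1.9)·2.95 − 5·2.5 = 0 → R_y = 281.56515/6.1 = 46.1582 ≈ 46.16 kN.
ΣF_y = 0: L_y + 46.1582 − 50 − 11.43·1.9 − 5 = 0 → L_y = 30.56 kN.
ΣF_x = 0: no horizontal applied forces, so L_x = 0.

L_x = 0, L_y = 30.56 kN, R_y = 46.16 kN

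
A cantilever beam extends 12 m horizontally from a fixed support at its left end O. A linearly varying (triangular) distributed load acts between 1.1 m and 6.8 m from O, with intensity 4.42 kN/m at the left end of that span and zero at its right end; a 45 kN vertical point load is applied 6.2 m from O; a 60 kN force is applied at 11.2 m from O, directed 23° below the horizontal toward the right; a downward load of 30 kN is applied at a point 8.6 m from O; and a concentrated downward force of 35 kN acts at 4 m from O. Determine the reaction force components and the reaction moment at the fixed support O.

Resultant of the triangular load: ½ × 4.42 × 5.7 = 12.597 kN, acting at 3 m from O (one-third of the span from the peak).
ΣF_x = 0: O_x + 60·cos23° = 0 → O_x = -55.23 kN.
ΣF_y = 0: O_y − ½·4.42·5.7 − 45 − 60·sin23° − 30 − 35 = 0 → O_y = 146.0 kN.
ΣM about O: M_O − (½·4.42·5.7)·3 − 45·6.2 − 60·sin23°·11.2 − 30·8.6 − 35·4 = 0 → M_O = 977.4 kN·m.

O_x = -55.23 kN, O_y = 146.0 kN, M_O = 977.4 kN·m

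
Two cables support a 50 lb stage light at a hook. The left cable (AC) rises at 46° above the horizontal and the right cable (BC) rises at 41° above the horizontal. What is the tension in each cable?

ΣF_x = 0: −T_AC·cos46° + T_BC·cos41° = 0 → T_BC = 0.920431·T_AC.
ΣF_y = 0: T_AC·sin46° + T_BC·sin41° = 50.
Substitute: T_AC·(0.71934 + 0.920431·0.656059) = 50 → T_AC = 37.7873 ≈ 37.79 lb.
Then T_BC = 0.920431 × 37.7873 = 34.78 lb.

T_AC = 37.79 lb, T_BC = 34.78 lb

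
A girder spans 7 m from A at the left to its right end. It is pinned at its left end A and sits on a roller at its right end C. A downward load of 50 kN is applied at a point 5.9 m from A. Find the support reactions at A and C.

A_x = 0, A_y = 7.857 kN, C_y = 42.14 kN

ΣM about A: C_y·7 − 50·5.9 = 0 → C_y = 295/7 = 42.1429 ≈ 42.14 kN.
ΣF_y = 0: A_y + 42.1429 − 50 = 0 → A_y = 7.857 kN.
ΣF_x = 0: no horizontal applied forces, so A_x = 0.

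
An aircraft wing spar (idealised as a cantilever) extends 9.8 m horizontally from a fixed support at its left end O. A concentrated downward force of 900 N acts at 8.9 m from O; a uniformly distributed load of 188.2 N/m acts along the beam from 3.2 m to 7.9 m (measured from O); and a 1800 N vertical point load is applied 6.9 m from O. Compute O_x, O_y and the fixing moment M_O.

O_x = 0, O_y = 3585 N, M_O = 25340 N·m

Resultant of the distributed load: 188.2 × 4.7 = 884.54 N at 5.55 m from O.
ΣF_x = 0: O_x = 0.
ΣF_y = 0: O_y − 900 − 188.2·4.7 − 1800 = 0 → O_y = 3585 N.
ΣM about O: M_O − 900·8.9 − (188.2·4.7)·5.55 − 1800·6.9 = 0 → M_O = 25340 N·m.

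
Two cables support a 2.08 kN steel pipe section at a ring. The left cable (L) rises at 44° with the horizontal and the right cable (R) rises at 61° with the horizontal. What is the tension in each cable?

T_L = 1.044 kN, T_R = 1.549 kN

ΣF_x = 0: −T_L·cos44° + T_R·cos61° = 0 → T_R = 1.48376·T_L.
ΣF_y = 0: T_L·sin44° + T_R·sin61° = 2.08.
Substitute: T_L·(0.694658 + 1.48376·0.87462) = 2.08 → T_L = 1.04398 ≈ 1.044 kN.
Then T_R = 1.48376 × 1.04398 = 1.549 kN.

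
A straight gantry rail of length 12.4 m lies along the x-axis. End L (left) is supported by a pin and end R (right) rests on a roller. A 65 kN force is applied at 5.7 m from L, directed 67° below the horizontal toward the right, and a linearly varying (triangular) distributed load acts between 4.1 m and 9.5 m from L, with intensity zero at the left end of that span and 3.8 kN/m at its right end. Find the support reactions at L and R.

L_x = -25.40 kN, L_y = 36.22 kN, R_y = 33.87 kN

Resultant of the triangular load: ½ × 3.8 × 5.4 = 10.26 kN, acting at 7.7 m from L (one-third of the span from the peak).
Taking moments about L: R_y·12.4 − 65·sin67°·5.7 − (½·3.8·5.4)·7.7 = 0 → R_y = 420.049/12.4 = 33.8749 ≈ 33.87 kN.
ΣF_y = 0: L_y + 33.8749 − 65·sin67° − ½·3.8·5.4 = 0 → L_y = 36.22 kN.
ΣF_x = 0: L_x + 65·cos67° = 0 → L_x = -25.40 kN.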